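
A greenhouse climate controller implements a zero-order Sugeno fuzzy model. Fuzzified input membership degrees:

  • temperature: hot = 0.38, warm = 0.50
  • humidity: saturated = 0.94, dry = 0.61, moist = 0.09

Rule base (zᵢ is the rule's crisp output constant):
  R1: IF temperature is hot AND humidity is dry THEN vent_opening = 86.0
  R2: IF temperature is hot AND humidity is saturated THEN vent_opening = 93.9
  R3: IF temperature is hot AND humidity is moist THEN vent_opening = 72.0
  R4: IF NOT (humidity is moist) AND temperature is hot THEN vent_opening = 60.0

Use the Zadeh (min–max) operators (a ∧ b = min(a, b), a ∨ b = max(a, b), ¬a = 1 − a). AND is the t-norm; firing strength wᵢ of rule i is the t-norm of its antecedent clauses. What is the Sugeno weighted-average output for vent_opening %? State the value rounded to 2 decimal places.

79.38

R1 (z=86.0): hot=0.38, dry=0.61; AND[min(a, b)] → w = 0.38
R2 (z=93.9): hot=0.38, saturated=0.94; AND[min(a, b)] → w = 0.38
R3 (z=72.0): hot=0.38, moist=0.09; AND[min(a, b)] → w = 0.09
R4 (z=60.0): ¬moist=1−0.09=0.91, hot=0.38; AND[min(a, b)] → w = 0.38
Weighted average = (0.38·86.0 + 0.38·93.9 + 0.09·72.0 + 0.38·60.0) / (0.38 + 0.38 + 0.09 + 0.38)
  = 97.6420 / 1.2300 = 79.38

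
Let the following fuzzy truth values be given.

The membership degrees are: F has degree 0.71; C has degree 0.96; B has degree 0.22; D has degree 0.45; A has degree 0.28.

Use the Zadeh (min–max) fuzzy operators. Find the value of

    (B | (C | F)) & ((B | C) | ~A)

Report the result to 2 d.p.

0.96

C | F = max(a, b) on (0.96, 0.71) = 0.96
B | (C | F) = max(a, b) on (0.22, 0.96) = 0.96
B | C = max(a, b) on (0.22, 0.96) = 0.96
~A = 1 − 0.28 = 0.72
(B | C) | ~A = max(a, b) on (0.96, 0.72) = 0.96
(B | (C | F)) & ((B | C) | ~A) = min(a, b) on (0.96, 0.96) = 0.96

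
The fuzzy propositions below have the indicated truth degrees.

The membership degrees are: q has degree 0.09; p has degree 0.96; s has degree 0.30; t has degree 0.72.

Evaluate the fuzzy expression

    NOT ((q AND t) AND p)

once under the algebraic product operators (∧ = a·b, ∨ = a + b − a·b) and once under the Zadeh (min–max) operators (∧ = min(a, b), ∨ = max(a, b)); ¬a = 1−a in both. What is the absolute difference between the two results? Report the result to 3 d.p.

Under algebraic product:
  q AND t = a·b on (0.0900, 0.7200) = 0.0648
  (q AND t) AND p = a·b on (0.0648, 0.9600) = 0.0622
  NOT ((q AND t) AND p) = 1 − 0.0622 = 0.9378
  → value = 0.9378
Under Zadeh (min–max):
  q AND t = min(a, b) on (0.09, 0.72) = 0.09
  (q AND t) AND p = min(a, b) on (0.09, 0.96) = 0.09
  NOT ((q AND t) AND p) = 1 − 0.09 = 0.91
  → value = 0.9100
|0.9378 − 0.9100| = 0.028

0.028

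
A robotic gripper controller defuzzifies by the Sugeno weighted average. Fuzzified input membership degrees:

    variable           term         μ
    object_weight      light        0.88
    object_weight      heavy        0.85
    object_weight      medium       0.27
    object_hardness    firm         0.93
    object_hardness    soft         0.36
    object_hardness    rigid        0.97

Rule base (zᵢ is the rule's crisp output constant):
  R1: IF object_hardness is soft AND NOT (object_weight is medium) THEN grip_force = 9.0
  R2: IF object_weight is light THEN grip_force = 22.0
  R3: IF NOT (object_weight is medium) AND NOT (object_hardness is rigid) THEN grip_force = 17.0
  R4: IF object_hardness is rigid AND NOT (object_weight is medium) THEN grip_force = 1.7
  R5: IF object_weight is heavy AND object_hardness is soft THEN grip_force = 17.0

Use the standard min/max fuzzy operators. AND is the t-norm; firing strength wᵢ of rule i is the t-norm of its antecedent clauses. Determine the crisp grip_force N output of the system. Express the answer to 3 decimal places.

12.911

R1 (z=9.0): soft=0.36, ¬medium=1−0.27=0.73; AND[min(a, b)] → w = 0.36
R2 (z=22.0): light=0.88 → w = 0.88
R3 (z=17.0): ¬medium=1−0.27=0.73, ¬rigid=1−0.97=0.03; AND[min(a, b)] → w = 0.03
R4 (z=1.7): rigid=0.97, ¬medium=1−0.27=0.73; AND[min(a, b)] → w = 0.73
R5 (z=17.0): heavy=0.85, soft=0.36; AND[min(a, b)] → w = 0.36
Weighted average = (0.36·9.0 + 0.88·22.0 + 0.03·17.0 + 0.73·1.7 + 0.36·17.0) / (0.36 + 0.88 + 0.03 + 0.73 + 0.36)
  = 30.4710 / 2.3600 = 12.911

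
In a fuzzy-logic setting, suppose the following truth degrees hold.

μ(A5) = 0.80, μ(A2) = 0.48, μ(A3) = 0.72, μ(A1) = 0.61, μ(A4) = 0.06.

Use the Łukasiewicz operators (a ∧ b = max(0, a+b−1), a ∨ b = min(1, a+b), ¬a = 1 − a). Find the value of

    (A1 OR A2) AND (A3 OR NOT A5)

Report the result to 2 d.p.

0.92

A1 OR A2 = min(1, a+b) on (0.61, 0.48) = 1.00
NOT A5 = 1 − 0.80 = 0.20
A3 OR NOT A5 = min(1, a+b) on (0.72, 0.20) = 0.92
(A1 OR A2) AND (A3 OR NOT A5) = max(0, a+b−1) on (1.00, 0.92) = 0.92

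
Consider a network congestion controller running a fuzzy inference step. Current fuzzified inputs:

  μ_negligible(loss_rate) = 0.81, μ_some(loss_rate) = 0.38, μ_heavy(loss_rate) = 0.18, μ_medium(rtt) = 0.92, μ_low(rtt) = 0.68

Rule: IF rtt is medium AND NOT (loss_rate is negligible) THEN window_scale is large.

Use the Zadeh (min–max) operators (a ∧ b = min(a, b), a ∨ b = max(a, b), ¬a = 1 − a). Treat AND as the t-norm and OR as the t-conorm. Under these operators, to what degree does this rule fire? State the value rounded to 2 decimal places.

0.19

firing strength: medium=0.92, ¬negligible=1−0.81=0.19; AND[min(a, b)] → w = 0.19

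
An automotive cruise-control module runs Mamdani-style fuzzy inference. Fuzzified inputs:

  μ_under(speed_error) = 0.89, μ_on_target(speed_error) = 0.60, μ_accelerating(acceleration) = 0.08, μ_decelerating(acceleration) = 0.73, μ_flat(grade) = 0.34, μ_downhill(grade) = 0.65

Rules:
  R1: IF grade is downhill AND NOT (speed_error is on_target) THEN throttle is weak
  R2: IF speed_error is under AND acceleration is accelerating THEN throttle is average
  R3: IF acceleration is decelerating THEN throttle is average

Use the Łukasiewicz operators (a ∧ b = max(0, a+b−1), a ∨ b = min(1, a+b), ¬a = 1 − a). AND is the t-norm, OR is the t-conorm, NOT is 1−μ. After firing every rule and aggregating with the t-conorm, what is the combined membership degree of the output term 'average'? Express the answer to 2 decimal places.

0.73

R1: downhill=0.65, ¬on_target=1−0.60=0.40; AND[max(0, a+b−1)] → w = 0.05
R2: under=0.89, accelerating=0.08; AND[max(0, a+b−1)] → w = 0.00
R3: decelerating=0.73 → w = 0.73
Rules with consequent 'average': {R2, R3} → strengths 0.00, 0.73
Aggregate via t-conorm [min(1, a+b)]: 0.73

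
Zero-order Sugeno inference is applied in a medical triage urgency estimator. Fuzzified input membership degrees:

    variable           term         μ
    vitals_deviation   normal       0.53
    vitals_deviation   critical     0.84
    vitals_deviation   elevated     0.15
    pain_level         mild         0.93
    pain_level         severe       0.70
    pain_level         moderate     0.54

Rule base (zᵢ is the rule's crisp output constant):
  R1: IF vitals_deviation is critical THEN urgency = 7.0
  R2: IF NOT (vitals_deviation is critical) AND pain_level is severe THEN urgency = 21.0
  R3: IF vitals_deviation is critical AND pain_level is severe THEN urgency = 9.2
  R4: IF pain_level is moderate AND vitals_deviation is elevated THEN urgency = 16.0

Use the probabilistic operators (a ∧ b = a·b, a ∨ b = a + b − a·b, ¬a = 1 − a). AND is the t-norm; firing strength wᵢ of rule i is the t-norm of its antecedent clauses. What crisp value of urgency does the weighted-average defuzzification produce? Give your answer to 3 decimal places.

9.215

R1 (z=7.0): critical=0.84 → w = 0.8400
R2 (z=21.0): ¬critical=1−0.84=0.16, severe=0.70; AND[a·b] → w = 0.1120
R3 (z=9.2): critical=0.84, severe=0.70; AND[a·b] → w = 0.5880
R4 (z=16.0): moderate=0.54, elevated=0.15; AND[a·b] → w = 0.0810
Weighted average = (0.8400·7.0 + 0.1120·21.0 + 0.5880·9.2 + 0.0810·16.0) / (0.8400 + 0.1120 + 0.5880 + 0.0810)
  = 14.9376 / 1.6210 = 9.215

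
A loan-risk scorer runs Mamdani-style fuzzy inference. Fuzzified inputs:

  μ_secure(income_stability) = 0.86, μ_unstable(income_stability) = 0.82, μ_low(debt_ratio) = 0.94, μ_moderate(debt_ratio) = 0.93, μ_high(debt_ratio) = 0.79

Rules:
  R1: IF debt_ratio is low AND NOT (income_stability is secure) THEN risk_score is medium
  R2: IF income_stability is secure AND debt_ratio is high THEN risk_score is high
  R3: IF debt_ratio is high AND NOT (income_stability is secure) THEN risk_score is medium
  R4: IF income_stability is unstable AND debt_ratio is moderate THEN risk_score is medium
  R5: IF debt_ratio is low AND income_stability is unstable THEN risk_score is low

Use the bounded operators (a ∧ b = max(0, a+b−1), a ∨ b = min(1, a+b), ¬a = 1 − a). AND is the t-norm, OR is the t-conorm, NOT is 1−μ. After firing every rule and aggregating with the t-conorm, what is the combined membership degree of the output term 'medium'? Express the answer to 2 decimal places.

R1: low=0.94, ¬secure=1−0.86=0.14; AND[max(0, a+b−1)] → w = 0.08
R2: secure=0.86, high=0.79; AND[max(0, a+b−1)] → w = 0.65
R3: high=0.79, ¬secure=1−0.86=0.14; AND[max(0, a+b−1)] → w = 0.00
R4: unstable=0.82, moderate=0.93; AND[max(0, a+b−1)] → w = 0.75
R5: low=0.94, unstable=0.82; AND[max(0, a+b−1)] → w = 0.76
Rules with consequent 'medium': {R1, R3, R4} → strengths 0.08, 0.00, 0.75
Aggregate via t-conorm [min(1, a+b)]: 0.83

0.83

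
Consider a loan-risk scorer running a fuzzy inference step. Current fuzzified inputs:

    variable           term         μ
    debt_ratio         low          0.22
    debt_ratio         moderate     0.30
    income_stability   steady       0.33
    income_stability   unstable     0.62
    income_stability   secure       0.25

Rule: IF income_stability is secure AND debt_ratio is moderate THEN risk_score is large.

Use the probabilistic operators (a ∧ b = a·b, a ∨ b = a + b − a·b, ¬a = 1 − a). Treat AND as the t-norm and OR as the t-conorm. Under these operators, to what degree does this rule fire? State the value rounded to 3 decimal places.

firing strength: secure=0.25, moderate=0.30; AND[a·b] → w = 0.0750

0.075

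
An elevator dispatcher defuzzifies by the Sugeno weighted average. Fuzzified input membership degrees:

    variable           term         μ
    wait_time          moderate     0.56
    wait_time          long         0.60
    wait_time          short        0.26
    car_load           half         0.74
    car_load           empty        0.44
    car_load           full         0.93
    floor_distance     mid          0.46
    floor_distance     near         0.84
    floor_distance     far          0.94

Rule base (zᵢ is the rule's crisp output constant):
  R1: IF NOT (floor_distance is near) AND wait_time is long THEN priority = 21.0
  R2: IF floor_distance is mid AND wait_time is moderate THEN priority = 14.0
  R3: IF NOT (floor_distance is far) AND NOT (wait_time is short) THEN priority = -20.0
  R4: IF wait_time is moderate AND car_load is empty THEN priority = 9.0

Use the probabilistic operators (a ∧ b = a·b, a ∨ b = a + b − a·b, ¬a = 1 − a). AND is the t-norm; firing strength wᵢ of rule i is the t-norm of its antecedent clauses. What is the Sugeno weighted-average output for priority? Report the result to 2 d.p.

10.79

R1 (z=21.0): ¬near=1−0.84=0.16, long=0.60; AND[a·b] → w = 0.0960
R2 (z=14.0): mid=0.46, moderate=0.56; AND[a·b] → w = 0.2576
R3 (z=-20.0): ¬far=1−0.94=0.06, ¬short=1−0.26=0.74; AND[a·b] → w = 0.0444
R4 (z=9.0): moderate=0.56, empty=0.44; AND[a·b] → w = 0.2464
Weighted average = (0.0960·21.0 + 0.2576·14.0 + 0.0444·-20.0 + 0.2464·9.0) / (0.0960 + 0.2576 + 0.0444 + 0.2464)
  = 6.9520 / 0.6444 = 10.79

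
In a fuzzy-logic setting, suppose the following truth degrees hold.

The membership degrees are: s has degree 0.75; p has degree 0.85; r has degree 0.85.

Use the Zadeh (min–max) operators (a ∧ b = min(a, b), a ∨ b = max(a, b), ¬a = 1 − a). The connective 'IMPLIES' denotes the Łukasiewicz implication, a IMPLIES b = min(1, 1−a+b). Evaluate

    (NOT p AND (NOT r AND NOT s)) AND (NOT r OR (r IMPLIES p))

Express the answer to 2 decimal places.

NOT p = 1 − 0.85 = 0.15
NOT r = 1 − 0.85 = 0.15
NOT s = 1 − 0.75 = 0.25
NOT r AND NOT s = min(a, b) on (0.15, 0.25) = 0.15
NOT p AND (NOT r AND NOT s) = min(a, b) on (0.15, 0.15) = 0.15
NOT r = 1 − 0.85 = 0.15
r IMPLIES p  [Łukasiewicz: min(1, 1−a+b)] with a=0.85, b=0.85 → 1.00
NOT r OR (r IMPLIES p) = max(a, b) on (0.15, 1.00) = 1.00
(NOT p AND (NOT r AND NOT s)) AND (NOT r OR (r IMPLIES p)) = min(a, b) on (0.15, 1.00) = 0.15

0.15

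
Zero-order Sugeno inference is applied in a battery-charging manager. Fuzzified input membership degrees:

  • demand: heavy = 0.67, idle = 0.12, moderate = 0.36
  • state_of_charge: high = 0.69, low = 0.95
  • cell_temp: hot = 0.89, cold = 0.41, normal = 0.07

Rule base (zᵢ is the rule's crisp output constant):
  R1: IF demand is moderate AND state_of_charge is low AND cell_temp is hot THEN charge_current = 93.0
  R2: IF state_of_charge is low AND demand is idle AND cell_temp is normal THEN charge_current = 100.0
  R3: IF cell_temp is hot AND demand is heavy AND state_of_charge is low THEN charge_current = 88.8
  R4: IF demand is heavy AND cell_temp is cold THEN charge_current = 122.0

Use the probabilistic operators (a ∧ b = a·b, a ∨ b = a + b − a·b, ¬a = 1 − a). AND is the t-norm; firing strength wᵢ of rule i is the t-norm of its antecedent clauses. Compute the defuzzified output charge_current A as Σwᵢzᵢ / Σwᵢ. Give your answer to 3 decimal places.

97.892

R1 (z=93.0): moderate=0.36, low=0.95, hot=0.89; AND[a·b] → w = 0.3044
R2 (z=100.0): low=0.95, idle=0.12, normal=0.07; AND[a·b] → w = 0.0080
R3 (z=88.8): hot=0.89, heavy=0.67, low=0.95; AND[a·b] → w = 0.5665
R4 (z=122.0): heavy=0.67, cold=0.41; AND[a·b] → w = 0.2747
Weighted average = (0.3044·93.0 + 0.0080·100.0 + 0.5665·88.8 + 0.2747·122.0) / (0.3044 + 0.0080 + 0.5665 + 0.2747)
  = 112.9226 / 1.1535 = 97.892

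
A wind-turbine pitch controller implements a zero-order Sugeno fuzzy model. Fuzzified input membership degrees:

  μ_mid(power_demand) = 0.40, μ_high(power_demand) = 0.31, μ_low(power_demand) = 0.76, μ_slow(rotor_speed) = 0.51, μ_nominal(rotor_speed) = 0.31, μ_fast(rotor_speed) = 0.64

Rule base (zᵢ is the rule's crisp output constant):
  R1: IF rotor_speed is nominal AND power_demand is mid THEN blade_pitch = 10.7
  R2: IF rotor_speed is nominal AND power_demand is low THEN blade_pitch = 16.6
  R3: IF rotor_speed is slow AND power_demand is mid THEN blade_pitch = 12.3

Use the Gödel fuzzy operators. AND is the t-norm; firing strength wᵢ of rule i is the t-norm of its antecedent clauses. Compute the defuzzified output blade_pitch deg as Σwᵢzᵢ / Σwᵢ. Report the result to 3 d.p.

13.121

R1 (z=10.7): nominal=0.31, mid=0.40; AND[min(a, b)] → w = 0.31
R2 (z=16.6): nominal=0.31, low=0.76; AND[min(a, b)] → w = 0.31
R3 (z=12.3): slow=0.51, mid=0.40; AND[min(a, b)] → w = 0.40
Weighted average = (0.31·10.7 + 0.31·16.6 + 0.40·12.3) / (0.31 + 0.31 + 0.40)
  = 13.3830 / 1.0200 = 13.121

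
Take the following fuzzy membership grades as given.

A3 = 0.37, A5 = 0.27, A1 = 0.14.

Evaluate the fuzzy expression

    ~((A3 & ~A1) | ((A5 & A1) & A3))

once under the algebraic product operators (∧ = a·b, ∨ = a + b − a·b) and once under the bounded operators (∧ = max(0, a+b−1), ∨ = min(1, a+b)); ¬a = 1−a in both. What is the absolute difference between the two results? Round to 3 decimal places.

Under algebraic product:
  ~A1 = 1 − 0.1400 = 0.8600
  A3 & ~A1 = a·b on (0.3700, 0.8600) = 0.3182
  A5 & A1 = a·b on (0.2700, 0.1400) = 0.0378
  (A5 & A1) & A3 = a·b on (0.0378, 0.3700) = 0.0140
  (A3 & ~A1) | ((A5 & A1) & A3) = a + b − a·b on (0.3182, 0.0140) = 0.3277
  ~((A3 & ~A1) | ((A5 & A1) & A3)) = 1 − 0.3277 = 0.6723
  → value = 0.6723
Under bounded:
  ~A1 = 1 − 0.14 = 0.86
  A3 & ~A1 = max(0, a+b−1) on (0.37, 0.86) = 0.23
  A5 & A1 = max(0, a+b−1) on (0.27, 0.14) = 0.00
  (A5 & A1) & A3 = max(0, a+b−1) on (0.00, 0.37) = 0.00
  (A3 & ~A1) | ((A5 & A1) & A3) = min(1, a+b) on (0.23, 0.00) = 0.23
  ~((A3 & ~A1) | ((A5 & A1) & A3)) = 1 − 0.23 = 0.77
  → value = 0.7700
|0.6723 − 0.7700| = 0.098

0.098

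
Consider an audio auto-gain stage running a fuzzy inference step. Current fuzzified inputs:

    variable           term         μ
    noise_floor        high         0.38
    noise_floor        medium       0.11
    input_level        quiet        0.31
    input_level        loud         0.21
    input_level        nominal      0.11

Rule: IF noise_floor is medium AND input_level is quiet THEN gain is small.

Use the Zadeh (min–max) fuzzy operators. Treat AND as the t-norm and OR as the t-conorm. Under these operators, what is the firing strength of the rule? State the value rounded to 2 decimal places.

firing strength: medium=0.11, quiet=0.31; AND[min(a, b)] → w = 0.11

0.11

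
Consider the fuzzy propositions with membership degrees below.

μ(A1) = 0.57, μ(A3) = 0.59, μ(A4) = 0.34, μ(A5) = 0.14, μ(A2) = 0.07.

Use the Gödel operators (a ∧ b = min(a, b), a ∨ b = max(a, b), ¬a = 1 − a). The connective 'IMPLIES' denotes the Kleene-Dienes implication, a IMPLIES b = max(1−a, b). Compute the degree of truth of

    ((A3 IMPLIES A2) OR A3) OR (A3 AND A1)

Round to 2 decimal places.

A3 IMPLIES A2  [Kleene-Dienes: max(1−a, b)] with a=0.59, b=0.07 → 0.41
(A3 IMPLIES A2) OR A3 = max(a, b) on (0.41, 0.59) = 0.59
A3 AND A1 = min(a, b) on (0.59, 0.57) = 0.57
((A3 IMPLIES A2) OR A3) OR (A3 AND A1) = max(a, b) on (0.59, 0.57) = 0.59

0.59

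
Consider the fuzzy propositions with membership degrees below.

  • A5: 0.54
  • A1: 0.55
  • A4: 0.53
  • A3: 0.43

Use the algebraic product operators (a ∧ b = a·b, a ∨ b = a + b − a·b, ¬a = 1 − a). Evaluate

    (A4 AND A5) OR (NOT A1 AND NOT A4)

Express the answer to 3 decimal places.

0.437

A4 AND A5 = a·b on (0.5300, 0.5400) = 0.2862
NOT A1 = 1 − 0.5500 = 0.4500
NOT A4 = 1 − 0.5300 = 0.4700
NOT A1 AND NOT A4 = a·b on (0.4500, 0.4700) = 0.2115
(A4 AND A5) OR (NOT A1 AND NOT A4) = a + b − a·b on (0.2862, 0.2115) = 0.4372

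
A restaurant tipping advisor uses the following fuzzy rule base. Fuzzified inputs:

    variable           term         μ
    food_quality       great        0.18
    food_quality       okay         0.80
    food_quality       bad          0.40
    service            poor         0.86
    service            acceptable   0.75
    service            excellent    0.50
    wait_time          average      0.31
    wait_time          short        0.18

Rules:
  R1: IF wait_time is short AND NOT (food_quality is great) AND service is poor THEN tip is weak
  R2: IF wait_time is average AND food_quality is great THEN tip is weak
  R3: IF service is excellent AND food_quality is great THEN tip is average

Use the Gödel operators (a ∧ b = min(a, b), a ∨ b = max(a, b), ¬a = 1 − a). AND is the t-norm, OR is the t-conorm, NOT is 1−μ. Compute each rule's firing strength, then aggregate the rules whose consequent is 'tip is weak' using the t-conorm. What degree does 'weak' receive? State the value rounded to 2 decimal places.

0.18

R1: short=0.18, ¬great=1−0.18=0.82, poor=0.86; AND[min(a, b)] → w = 0.18
R2: average=0.31, great=0.18; AND[min(a, b)] → w = 0.18
R3: excellent=0.50, great=0.18; AND[min(a, b)] → w = 0.18
Rules with consequent 'weak': {R1, R2} → strengths 0.18, 0.18
Aggregate via t-conorm [max(a, b)]: 0.18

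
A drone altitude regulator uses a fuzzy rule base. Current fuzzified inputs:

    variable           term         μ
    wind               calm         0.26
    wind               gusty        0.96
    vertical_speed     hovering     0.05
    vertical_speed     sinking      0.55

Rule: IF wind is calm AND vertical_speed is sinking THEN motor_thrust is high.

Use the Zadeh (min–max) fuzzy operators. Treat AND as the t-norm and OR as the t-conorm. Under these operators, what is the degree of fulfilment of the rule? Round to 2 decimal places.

firing strength: calm=0.26, sinking=0.55; AND[min(a, b)] → w = 0.26

0.26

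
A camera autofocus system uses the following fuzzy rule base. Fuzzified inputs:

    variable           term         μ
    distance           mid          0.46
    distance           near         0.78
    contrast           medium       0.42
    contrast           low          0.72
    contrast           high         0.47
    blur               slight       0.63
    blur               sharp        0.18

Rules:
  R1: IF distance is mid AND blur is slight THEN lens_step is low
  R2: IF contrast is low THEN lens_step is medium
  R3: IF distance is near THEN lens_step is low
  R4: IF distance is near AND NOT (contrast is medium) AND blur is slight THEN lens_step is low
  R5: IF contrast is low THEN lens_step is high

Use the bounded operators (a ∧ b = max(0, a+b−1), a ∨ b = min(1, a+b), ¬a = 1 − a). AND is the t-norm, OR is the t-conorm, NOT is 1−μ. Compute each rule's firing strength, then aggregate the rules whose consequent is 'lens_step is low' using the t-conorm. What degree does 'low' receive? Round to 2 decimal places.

R1: mid=0.46, slight=0.63; AND[max(0, a+b−1)] → w = 0.09
R2: low=0.72 → w = 0.72
R3: near=0.78 → w = 0.78
R4: near=0.78, ¬medium=1−0.42=0.58, slight=0.63; AND[max(0, a+b−1)] → w = 0.00
R5: low=0.72 → w = 0.72
Rules with consequent 'low': {R1, R3, R4} → strengths 0.09, 0.78, 0.00
Aggregate via t-conorm [min(1, a+b)]: 0.87

0.87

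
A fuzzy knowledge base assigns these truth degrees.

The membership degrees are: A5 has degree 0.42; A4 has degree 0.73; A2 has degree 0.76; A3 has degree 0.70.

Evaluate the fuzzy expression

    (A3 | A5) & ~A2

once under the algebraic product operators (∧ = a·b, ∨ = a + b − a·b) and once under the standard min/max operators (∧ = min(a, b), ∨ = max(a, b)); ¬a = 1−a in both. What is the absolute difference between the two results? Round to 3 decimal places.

0.042

Under algebraic product:
  A3 | A5 = a + b − a·b on (0.7000, 0.4200) = 0.8260
  ~A2 = 1 − 0.7600 = 0.2400
  (A3 | A5) & ~A2 = a·b on (0.8260, 0.2400) = 0.1982
  → value = 0.1982
Under standard min/max:
  A3 | A5 = max(a, b) on (0.70, 0.42) = 0.70
  ~A2 = 1 − 0.76 = 0.24
  (A3 | A5) & ~A2 = min(a, b) on (0.70, 0.24) = 0.24
  → value = 0.2400
|0.1982 − 0.2400| = 0.042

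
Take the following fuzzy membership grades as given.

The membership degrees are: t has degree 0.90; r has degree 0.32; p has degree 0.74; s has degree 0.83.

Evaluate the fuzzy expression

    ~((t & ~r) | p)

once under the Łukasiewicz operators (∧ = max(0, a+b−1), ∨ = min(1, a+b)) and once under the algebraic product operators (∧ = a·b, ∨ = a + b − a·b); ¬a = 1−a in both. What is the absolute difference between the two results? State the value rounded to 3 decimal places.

0.101

Under Łukasiewicz:
  ~r = 1 − 0.32 = 0.68
  t & ~r = max(0, a+b−1) on (0.90, 0.68) = 0.58
  (t & ~r) | p = min(1, a+b) on (0.58, 0.74) = 1.00
  ~((t & ~r) | p) = 1 − 1.00 = 0.00
  → value = 0.0000
Under algebraic product:
  ~r = 1 − 0.3200 = 0.6800
  t & ~r = a·b on (0.9000, 0.6800) = 0.6120
  (t & ~r) | p = a + b − a·b on (0.6120, 0.7400) = 0.8991
  ~((t & ~r) | p) = 1 − 0.8991 = 0.1009
  → value = 0.1009
|0.0000 − 0.1009| = 0.101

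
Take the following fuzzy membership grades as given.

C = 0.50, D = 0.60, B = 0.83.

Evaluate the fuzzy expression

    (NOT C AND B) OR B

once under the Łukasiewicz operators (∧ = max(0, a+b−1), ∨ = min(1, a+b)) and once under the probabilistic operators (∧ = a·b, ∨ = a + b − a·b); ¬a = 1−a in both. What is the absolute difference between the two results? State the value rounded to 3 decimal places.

Under Łukasiewicz:
  NOT C = 1 − 0.50 = 0.50
  NOT C AND B = max(0, a+b−1) on (0.50, 0.83) = 0.33
  (NOT C AND B) OR B = min(1, a+b) on (0.33, 0.83) = 1.00
  → value = 1.0000
Under probabilistic:
  NOT C = 1 − 0.5000 = 0.5000
  NOT C AND B = a·b on (0.5000, 0.8300) = 0.4150
  (NOT C AND B) OR B = a + b − a·b on (0.4150, 0.8300) = 0.9005
  → value = 0.9005
|1.0000 − 0.9005| = 0.099

0.099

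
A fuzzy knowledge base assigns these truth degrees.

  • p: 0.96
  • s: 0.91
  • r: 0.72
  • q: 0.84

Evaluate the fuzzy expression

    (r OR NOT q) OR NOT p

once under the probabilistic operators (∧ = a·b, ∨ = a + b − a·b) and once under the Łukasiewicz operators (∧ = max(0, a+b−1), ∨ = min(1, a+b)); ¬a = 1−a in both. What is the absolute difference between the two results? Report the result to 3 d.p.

0.146

Under probabilistic:
  NOT q = 1 − 0.8400 = 0.1600
  r OR NOT q = a + b − a·b on (0.7200, 0.1600) = 0.7648
  NOT p = 1 − 0.9600 = 0.0400
  (r OR NOT q) OR NOT p = a + b − a·b on (0.7648, 0.0400) = 0.7742
  → value = 0.7742
Under Łukasiewicz:
  NOT q = 1 − 0.84 = 0.16
  r OR NOT q = min(1, a+b) on (0.72, 0.16) = 0.88
  NOT p = 1 − 0.96 = 0.04
  (r OR NOT q) OR NOT p = min(1, a+b) on (0.88, 0.04) = 0.92
  → value = 0.9200
|0.7742 − 0.9200| = 0.146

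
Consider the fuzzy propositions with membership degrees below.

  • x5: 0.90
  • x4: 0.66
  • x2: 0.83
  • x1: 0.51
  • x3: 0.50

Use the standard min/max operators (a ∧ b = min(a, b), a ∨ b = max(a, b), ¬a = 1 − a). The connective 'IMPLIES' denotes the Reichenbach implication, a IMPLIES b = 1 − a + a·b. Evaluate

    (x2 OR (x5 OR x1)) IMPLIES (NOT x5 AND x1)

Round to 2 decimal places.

x5 OR x1 = max(a, b) on (0.90, 0.51) = 0.90
x2 OR (x5 OR x1) = max(a, b) on (0.83, 0.90) = 0.90
NOT x5 = 1 − 0.90 = 0.10
NOT x5 AND x1 = min(a, b) on (0.10, 0.51) = 0.10
(x2 OR (x5 OR x1)) IMPLIES (NOT x5 AND x1)  [Reichenbach: 1 − a + a·b] with a=0.90, b=0.10 → 0.19

0.19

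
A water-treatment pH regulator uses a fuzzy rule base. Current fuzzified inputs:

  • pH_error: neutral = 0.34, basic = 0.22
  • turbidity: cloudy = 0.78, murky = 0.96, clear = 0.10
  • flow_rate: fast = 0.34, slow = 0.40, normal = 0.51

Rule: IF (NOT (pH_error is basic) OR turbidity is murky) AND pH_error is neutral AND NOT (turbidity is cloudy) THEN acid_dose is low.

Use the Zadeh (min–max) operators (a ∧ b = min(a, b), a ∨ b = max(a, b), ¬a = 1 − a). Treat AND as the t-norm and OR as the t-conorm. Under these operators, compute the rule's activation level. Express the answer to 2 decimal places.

firing strength: (¬basic=1−0.22=0.78 OR murky=0.96) = 0.96; AND[min(a, b)] with neutral=0.34, ¬cloudy=1−0.78=0.22 → w = 0.22

0.22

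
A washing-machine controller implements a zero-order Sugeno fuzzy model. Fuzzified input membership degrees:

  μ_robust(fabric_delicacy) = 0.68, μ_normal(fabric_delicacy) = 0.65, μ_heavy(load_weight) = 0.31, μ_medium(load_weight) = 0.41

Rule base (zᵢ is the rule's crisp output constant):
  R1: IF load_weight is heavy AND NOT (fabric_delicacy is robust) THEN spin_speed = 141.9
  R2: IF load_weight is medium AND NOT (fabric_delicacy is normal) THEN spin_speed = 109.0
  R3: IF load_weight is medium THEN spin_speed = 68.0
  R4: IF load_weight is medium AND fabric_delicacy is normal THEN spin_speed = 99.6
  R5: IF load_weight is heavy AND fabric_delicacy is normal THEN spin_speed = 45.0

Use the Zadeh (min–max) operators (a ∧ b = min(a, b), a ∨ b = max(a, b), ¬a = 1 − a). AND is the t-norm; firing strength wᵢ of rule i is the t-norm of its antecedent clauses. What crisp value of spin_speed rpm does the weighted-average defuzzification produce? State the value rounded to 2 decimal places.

R1 (z=141.9): heavy=0.31, ¬robust=1−0.68=0.32; AND[min(a, b)] → w = 0.31
R2 (z=109.0): medium=0.41, ¬normal=1−0.65=0.35; AND[min(a, b)] → w = 0.35
R3 (z=68.0): medium=0.41 → w = 0.41
R4 (z=99.6): medium=0.41, normal=0.65; AND[min(a, b)] → w = 0.41
R5 (z=45.0): heavy=0.31, normal=0.65; AND[min(a, b)] → w = 0.31
Weighted average = (0.31·141.9 + 0.35·109.0 + 0.41·68.0 + 0.41·99.6 + 0.31·45.0) / (0.31 + 0.35 + 0.41 + 0.41 + 0.31)
  = 164.8050 / 1.7900 = 92.07

92.07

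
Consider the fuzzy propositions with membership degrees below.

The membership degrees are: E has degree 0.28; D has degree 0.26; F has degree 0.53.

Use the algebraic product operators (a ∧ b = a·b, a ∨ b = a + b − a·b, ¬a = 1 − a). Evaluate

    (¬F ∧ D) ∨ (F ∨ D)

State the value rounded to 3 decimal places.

0.695

¬F = 1 − 0.5300 = 0.4700
¬F ∧ D = a·b on (0.4700, 0.2600) = 0.1222
F ∨ D = a + b − a·b on (0.5300, 0.2600) = 0.6522
(¬F ∧ D) ∨ (F ∨ D) = a + b − a·b on (0.1222, 0.6522) = 0.6947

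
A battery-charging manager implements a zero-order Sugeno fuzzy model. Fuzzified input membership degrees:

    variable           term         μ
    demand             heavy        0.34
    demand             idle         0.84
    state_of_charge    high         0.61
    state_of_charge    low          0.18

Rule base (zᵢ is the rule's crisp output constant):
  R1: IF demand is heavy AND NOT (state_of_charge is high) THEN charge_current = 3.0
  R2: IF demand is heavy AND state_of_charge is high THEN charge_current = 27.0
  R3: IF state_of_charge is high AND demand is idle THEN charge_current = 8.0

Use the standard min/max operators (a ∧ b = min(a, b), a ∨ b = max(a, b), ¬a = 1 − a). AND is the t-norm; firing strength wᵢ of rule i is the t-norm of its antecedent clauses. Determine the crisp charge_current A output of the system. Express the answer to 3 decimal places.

R1 (z=3.0): heavy=0.34, ¬high=1−0.61=0.39; AND[min(a, b)] → w = 0.34
R2 (z=27.0): heavy=0.34, high=0.61; AND[min(a, b)] → w = 0.34
R3 (z=8.0): high=0.61, idle=0.84; AND[min(a, b)] → w = 0.61
Weighted average = (0.34·3.0 + 0.34·27.0 + 0.61·8.0) / (0.34 + 0.34 + 0.61)
  = 15.0800 / 1.2900 = 11.690

11.690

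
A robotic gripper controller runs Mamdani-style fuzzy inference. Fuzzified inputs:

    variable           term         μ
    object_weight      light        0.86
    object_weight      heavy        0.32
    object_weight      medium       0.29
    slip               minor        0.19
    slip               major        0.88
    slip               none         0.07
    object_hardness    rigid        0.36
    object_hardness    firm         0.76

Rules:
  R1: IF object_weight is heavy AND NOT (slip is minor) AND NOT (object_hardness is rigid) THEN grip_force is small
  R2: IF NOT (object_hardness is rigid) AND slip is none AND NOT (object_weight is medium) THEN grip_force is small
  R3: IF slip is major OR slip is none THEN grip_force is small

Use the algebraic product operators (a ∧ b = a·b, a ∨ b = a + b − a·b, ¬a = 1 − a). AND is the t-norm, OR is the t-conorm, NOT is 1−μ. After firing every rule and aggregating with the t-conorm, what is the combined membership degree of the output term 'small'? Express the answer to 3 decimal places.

R1: heavy=0.32, ¬minor=1−0.19=0.81, ¬rigid=1−0.36=0.64; AND[a·b] → w = 0.1659
R2: ¬rigid=1−0.36=0.64, none=0.07, ¬medium=1−0.29=0.71; AND[a·b] → w = 0.0318
R3: major=0.88, none=0.07; OR[a + b − a·b] → w = 0.8884
Rules with consequent 'small': {R1, R2, R3} → strengths 0.1659, 0.0318, 0.8884
Aggregate via t-conorm [a + b − a·b]: 0.9099

0.910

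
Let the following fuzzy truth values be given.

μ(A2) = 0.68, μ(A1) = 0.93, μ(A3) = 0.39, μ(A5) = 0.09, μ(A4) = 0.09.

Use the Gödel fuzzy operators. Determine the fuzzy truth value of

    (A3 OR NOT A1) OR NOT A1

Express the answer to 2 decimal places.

0.39

NOT A1 = 1 − 0.93 = 0.07
A3 OR NOT A1 = max(a, b) on (0.39, 0.07) = 0.39
NOT A1 = 1 − 0.93 = 0.07
(A3 OR NOT A1) OR NOT A1 = max(a, b) on (0.39, 0.07) = 0.39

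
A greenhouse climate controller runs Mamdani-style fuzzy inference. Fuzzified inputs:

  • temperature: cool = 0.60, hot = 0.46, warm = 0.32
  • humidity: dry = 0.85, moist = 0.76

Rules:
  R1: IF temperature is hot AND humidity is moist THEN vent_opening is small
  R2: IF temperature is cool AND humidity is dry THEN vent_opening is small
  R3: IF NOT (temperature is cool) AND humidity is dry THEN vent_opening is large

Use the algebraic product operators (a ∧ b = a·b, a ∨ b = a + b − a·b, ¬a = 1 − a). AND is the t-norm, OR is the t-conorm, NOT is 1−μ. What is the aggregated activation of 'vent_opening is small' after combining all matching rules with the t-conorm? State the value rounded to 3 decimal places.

R1: hot=0.46, moist=0.76; AND[a·b] → w = 0.3496
R2: cool=0.60, dry=0.85; AND[a·b] → w = 0.5100
R3: ¬cool=1−0.60=0.40, dry=0.85; AND[a·b] → w = 0.3400
Rules with consequent 'small': {R1, R2} → strengths 0.3496, 0.5100
Aggregate via t-conorm [a + b − a·b]: 0.6813

0.681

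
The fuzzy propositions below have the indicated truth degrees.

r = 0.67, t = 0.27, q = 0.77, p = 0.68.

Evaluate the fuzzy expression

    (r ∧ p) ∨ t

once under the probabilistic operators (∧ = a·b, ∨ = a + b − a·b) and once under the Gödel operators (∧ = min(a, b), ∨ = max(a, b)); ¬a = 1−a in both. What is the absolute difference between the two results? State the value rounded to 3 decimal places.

0.067

Under probabilistic:
  r ∧ p = a·b on (0.6700, 0.6800) = 0.4556
  (r ∧ p) ∨ t = a + b − a·b on (0.4556, 0.2700) = 0.6026
  → value = 0.6026
Under Gödel:
  r ∧ p = min(a, b) on (0.67, 0.68) = 0.67
  (r ∧ p) ∨ t = max(a, b) on (0.67, 0.27) = 0.67
  → value = 0.6700
|0.6026 − 0.6700| = 0.067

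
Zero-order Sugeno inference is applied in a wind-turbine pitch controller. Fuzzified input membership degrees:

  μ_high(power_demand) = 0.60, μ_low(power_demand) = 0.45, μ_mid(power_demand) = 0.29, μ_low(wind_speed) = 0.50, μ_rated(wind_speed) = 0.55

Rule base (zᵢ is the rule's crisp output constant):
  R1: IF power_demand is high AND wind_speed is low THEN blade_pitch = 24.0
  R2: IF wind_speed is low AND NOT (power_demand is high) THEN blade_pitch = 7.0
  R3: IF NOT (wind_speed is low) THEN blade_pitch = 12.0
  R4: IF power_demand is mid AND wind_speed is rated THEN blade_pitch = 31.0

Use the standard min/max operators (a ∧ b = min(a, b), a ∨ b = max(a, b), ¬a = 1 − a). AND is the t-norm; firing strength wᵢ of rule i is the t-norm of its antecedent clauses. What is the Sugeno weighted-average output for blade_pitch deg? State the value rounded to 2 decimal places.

17.63

R1 (z=24.0): high=0.60, low=0.50; AND[min(a, b)] → w = 0.50
R2 (z=7.0): low=0.50, ¬high=1−0.60=0.40; AND[min(a, b)] → w = 0.40
R3 (z=12.0): ¬low=1−0.50=0.50 → w = 0.50
R4 (z=31.0): mid=0.29, rated=0.55; AND[min(a, b)] → w = 0.29
Weighted average = (0.50·24.0 + 0.40·7.0 + 0.50·12.0 + 0.29·31.0) / (0.50 + 0.40 + 0.50 + 0.29)
  = 29.7900 / 1.6900 = 17.63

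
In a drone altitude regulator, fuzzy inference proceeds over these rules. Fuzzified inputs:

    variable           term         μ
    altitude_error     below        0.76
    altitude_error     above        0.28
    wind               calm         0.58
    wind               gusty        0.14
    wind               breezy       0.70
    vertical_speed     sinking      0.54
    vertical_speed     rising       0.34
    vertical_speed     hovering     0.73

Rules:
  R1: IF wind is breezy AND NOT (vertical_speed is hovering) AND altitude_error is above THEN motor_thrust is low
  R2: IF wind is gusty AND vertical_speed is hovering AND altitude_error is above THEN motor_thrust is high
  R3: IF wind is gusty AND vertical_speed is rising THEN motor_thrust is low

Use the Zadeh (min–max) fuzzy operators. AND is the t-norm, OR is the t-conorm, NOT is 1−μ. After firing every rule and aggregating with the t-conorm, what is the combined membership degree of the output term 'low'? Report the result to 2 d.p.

0.27

R1: breezy=0.70, ¬hovering=1−0.73=0.27, above=0.28; AND[min(a, b)] → w = 0.27
R2: gusty=0.14, hovering=0.73, above=0.28; AND[min(a, b)] → w = 0.14
R3: gusty=0.14, rising=0.34; AND[min(a, b)] → w = 0.14
Rules with consequent 'low': {R1, R3} → strengths 0.27, 0.14
Aggregate via t-conorm [max(a, b)]: 0.27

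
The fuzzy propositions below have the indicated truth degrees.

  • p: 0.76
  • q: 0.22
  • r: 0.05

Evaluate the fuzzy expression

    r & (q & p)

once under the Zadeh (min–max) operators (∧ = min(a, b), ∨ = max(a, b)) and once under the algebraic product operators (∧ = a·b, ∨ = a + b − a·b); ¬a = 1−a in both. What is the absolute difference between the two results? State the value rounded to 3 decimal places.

Under Zadeh (min–max):
  q & p = min(a, b) on (0.22, 0.76) = 0.22
  r & (q & p) = min(a, b) on (0.05, 0.22) = 0.05
  → value = 0.0500
Under algebraic product:
  q & p = a·b on (0.2200, 0.7600) = 0.1672
  r & (q & p) = a·b on (0.0500, 0.1672) = 0.0084
  → value = 0.0084
|0.0500 − 0.0084| = 0.042

0.042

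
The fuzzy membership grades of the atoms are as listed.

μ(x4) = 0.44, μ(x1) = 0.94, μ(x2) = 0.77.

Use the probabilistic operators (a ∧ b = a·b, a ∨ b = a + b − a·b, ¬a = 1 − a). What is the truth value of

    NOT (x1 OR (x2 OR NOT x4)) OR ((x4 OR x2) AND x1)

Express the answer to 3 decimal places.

NOT x4 = 1 − 0.4400 = 0.5600
x2 OR NOT x4 = a + b − a·b on (0.7700, 0.5600) = 0.8988
x1 OR (x2 OR NOT x4) = a + b − a·b on (0.9400, 0.8988) = 0.9939
NOT (x1 OR (x2 OR NOT x4)) = 1 − 0.9939 = 0.0061
x4 OR x2 = a + b − a·b on (0.4400, 0.7700) = 0.8712
(x4 OR x2) AND x1 = a·b on (0.8712, 0.9400) = 0.8189
NOT (x1 OR (x2 OR NOT x4)) OR ((x4 OR x2) AND x1) = a + b − a·b on (0.0061, 0.8189) = 0.8200

0.820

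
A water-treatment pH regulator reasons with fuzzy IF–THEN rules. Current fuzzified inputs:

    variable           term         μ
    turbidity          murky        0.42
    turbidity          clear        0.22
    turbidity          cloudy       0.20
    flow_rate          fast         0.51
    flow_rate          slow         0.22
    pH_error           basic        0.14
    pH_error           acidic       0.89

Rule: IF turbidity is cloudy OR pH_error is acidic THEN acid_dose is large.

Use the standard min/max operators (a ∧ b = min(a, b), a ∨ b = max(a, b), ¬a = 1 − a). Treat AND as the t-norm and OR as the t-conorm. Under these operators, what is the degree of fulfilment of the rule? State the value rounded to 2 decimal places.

0.89

firing strength: cloudy=0.20, acidic=0.89; OR[max(a, b)] → w = 0.89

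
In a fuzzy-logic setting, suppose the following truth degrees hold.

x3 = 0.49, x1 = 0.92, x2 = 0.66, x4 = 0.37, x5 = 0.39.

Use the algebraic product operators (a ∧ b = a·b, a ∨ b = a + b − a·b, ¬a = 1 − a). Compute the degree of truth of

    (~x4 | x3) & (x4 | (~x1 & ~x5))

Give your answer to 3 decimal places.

~x4 = 1 − 0.3700 = 0.6300
~x4 | x3 = a + b − a·b on (0.6300, 0.4900) = 0.8113
~x1 = 1 − 0.9200 = 0.0800
~x5 = 1 − 0.3900 = 0.6100
~x1 & ~x5 = a·b on (0.0800, 0.6100) = 0.0488
x4 | (~x1 & ~x5) = a + b − a·b on (0.3700, 0.0488) = 0.4007
(~x4 | x3) & (x4 | (~x1 & ~x5)) = a·b on (0.8113, 0.4007) = 0.3251

0.325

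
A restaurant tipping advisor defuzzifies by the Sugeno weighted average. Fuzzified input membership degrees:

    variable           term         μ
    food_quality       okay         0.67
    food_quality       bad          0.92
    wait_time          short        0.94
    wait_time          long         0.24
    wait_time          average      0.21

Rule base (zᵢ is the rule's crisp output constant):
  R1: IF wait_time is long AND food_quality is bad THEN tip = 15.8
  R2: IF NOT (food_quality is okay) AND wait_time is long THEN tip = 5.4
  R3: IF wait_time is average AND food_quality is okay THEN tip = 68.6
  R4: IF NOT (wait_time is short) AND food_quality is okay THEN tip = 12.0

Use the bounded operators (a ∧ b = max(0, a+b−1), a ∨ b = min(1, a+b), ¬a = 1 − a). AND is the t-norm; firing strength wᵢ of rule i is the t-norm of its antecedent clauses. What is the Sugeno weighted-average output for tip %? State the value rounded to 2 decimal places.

R1 (z=15.8): long=0.24, bad=0.92; AND[max(0, a+b−1)] → w = 0.16
R2 (z=5.4): ¬okay=1−0.67=0.33, long=0.24; AND[max(0, a+b−1)] → w = 0.00
R3 (z=68.6): average=0.21, okay=0.67; AND[max(0, a+b−1)] → w = 0.00
R4 (z=12.0): ¬short=1−0.94=0.06, okay=0.67; AND[max(0, a+b−1)] → w = 0.00
Weighted average = (0.16·15.8 + 0.00·5.4 + 0.00·68.6 + 0.00·12.0) / (0.16 + 0.00 + 0.00 + 0.00)
  = 2.5280 / 0.1600 = 15.80

15.80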